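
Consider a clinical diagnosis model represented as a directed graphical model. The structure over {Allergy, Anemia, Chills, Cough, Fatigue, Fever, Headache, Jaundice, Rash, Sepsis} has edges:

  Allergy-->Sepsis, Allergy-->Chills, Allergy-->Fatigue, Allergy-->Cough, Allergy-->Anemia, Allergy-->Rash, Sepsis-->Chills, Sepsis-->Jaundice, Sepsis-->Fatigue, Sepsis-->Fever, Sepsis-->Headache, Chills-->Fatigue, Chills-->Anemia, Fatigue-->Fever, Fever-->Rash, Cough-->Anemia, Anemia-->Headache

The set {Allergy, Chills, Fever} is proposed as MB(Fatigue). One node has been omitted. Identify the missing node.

Sepsis

A node's Markov blanket = Pa ∪ Ch ∪ (parents of Ch other than the node itself).
Fatigue has child Fever.
Pa(Fatigue) = {Allergy, Chills, Sepsis}.
For each child, the remaining parents (spouses of Fatigue):
  Fever's other parent is Sepsis.
MB(Fatigue) = {Allergy, Chills, Fever, Sepsis}.
Comparing with the claimed set, Sepsis is missing.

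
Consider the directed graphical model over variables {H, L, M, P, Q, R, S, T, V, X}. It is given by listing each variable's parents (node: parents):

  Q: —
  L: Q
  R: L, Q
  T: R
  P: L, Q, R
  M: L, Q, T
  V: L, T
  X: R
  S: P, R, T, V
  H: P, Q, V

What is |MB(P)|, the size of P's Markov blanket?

By definition, MB(P) is built from P's parents, P's children, and the co-parents of P.
Pa(P) = {L, Q, R}.
P has children H, S.
For each child, the remaining parents (spouses of P):
  S's other parents are R, T, V.
  parents(H) \ {P} = {Q, V}.
MB(P) = {H, L, Q, R, S, T, V}, which has 7 nodes.

7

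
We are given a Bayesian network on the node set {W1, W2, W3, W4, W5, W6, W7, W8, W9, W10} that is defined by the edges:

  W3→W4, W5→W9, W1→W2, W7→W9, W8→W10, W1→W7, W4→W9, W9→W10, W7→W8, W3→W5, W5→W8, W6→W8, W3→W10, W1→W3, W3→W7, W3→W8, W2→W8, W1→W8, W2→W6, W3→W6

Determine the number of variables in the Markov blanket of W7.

8

The Markov blanket of a node is its parents, its children, and the other parents of its children.
Pa(W7) = {W1, W3}.
W7's children: W8, W9.
Parents of each child, excluding W7:
  W8 also has parents W1, W2, W3, W5, W6.
  W9's other parents are W4, W5.
MB(W7) = {W1, W2, W3, W4, W5, W6, W8, W9}, which has 8 nodes.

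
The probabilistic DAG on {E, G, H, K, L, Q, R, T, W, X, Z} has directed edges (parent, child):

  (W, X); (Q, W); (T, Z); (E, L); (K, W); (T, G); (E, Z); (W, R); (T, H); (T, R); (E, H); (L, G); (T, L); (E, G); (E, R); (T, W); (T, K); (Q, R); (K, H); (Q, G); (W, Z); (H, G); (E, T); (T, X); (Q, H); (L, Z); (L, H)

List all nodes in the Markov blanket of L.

{E, G, H, K, Q, T, W, Z}

By definition, MB(L) is built from L's parents, L's children, and the co-parents of L.
L's parents: E, T.
L's children: G, H, Z.
For each child, the remaining parents (spouses of L):
  H: E, K, Q, T
  Z: E, T, W
  G: E, H, Q, T
MB(L) = {E, G, H, K, Q, T, W, Z}.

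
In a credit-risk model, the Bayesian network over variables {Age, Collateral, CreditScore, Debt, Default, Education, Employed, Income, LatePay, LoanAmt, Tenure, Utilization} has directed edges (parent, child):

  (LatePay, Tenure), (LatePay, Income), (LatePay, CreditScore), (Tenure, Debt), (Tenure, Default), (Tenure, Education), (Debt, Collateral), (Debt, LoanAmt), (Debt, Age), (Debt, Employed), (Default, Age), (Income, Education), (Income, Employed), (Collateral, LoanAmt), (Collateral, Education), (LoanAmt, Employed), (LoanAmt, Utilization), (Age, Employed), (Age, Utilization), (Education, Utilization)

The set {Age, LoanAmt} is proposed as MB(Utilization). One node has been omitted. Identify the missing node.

The Markov blanket of a node is its parents, its children, and the other parents of its children.
Utilization's parents: Age, Education, LoanAmt.
Utilization's children: none.
With no children, Utilization has no spouses; the co-parent set is empty.
MB(Utilization) = {Age, Education, LoanAmt}.
Comparing with the claimed set, Education is missing.

Education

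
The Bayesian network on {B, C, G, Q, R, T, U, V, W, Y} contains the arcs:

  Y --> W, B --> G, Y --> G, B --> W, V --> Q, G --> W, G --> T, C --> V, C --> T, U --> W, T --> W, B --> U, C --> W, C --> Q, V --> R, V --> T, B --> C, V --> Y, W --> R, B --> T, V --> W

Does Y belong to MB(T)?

Yes

Y is a co-parent of T: both are parents of W.
So Y ∈ MB(T).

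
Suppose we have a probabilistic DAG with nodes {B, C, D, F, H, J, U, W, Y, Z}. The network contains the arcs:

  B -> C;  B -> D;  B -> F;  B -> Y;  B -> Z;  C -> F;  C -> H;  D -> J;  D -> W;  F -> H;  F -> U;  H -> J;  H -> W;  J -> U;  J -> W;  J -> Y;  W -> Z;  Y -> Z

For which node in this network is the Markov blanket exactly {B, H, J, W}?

D

The target node must have every member of {B, H, J, W} as a parent, child, or co-parent, and no others.
Parents of D: B; children: J, W; co-parents: H, J.
These exactly cover the given set, so the node is D.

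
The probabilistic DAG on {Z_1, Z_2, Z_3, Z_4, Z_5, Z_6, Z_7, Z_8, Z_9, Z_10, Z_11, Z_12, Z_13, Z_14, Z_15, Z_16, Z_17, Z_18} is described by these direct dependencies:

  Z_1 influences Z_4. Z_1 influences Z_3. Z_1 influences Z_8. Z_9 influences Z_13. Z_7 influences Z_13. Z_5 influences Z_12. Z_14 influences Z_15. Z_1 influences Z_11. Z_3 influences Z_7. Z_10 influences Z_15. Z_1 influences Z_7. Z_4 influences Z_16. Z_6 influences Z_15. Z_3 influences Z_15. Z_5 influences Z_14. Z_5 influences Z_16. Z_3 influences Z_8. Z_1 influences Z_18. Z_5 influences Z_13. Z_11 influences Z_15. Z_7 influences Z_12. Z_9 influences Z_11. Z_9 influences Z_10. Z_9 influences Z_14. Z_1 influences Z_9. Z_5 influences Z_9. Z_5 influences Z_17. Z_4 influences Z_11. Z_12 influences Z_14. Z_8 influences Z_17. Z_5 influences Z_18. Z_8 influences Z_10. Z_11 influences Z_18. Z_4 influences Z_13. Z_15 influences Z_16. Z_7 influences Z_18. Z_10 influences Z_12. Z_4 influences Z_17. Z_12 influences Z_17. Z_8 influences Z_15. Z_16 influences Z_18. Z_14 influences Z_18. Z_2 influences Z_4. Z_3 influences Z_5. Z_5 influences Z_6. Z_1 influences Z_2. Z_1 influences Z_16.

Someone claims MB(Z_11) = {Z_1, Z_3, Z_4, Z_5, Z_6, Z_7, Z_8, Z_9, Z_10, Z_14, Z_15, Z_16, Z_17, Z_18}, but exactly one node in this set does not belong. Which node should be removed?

The Markov blanket of a node is its parents, its children, and the other parents of its children.
Parents of Z_11: Z_1, Z_4, Z_9.
Z_11 has children Z_15, Z_18.
Co-parents of Z_11 (other parents of its children):
  Z_15: Z_3, Z_6, Z_8, Z_10, Z_14
  Z_18: Z_1, Z_5, Z_7, Z_14, Z_16
MB(Z_11) = {Z_1, Z_3, Z_4, Z_5, Z_6, Z_7, Z_8, Z_9, Z_10, Z_14, Z_15, Z_16, Z_18}.
Z_17 is neither a parent, child, nor co-parent of Z_11, so it does not belong.

Z_17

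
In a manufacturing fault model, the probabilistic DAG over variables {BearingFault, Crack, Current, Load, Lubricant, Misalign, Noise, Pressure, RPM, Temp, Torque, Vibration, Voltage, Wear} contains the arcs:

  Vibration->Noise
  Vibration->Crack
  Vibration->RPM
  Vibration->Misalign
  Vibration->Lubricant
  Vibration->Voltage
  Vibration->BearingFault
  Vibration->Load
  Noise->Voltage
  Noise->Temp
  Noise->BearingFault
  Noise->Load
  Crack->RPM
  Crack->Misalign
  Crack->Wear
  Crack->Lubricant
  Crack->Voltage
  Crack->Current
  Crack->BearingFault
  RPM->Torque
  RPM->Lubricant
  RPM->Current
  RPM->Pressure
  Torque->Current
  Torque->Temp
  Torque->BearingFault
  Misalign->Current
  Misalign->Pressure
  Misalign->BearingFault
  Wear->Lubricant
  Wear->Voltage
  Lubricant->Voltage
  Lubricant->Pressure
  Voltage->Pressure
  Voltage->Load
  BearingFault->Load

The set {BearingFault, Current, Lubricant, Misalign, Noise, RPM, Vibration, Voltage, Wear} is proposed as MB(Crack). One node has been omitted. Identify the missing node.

Torque

By definition, MB(Crack) is built from Crack's parents, Crack's children, and the co-parents of Crack.
Parents of Crack: Vibration.
Ch(Crack) = {BearingFault, Current, Lubricant, Misalign, RPM, Voltage, Wear}.
Co-parents of Crack (other parents of its children):
  RPM: Vibration
  Misalign: Vibration
  Wear: —
  Lubricant: RPM, Vibration, Wear
  Voltage: Lubricant, Noise, Vibration, Wear
  Current: Misalign, RPM, Torque
  BearingFault: Misalign, Noise, Torque, Vibration
MB(Crack) = {BearingFault, Current, Lubricant, Misalign, Noise, RPM, Torque, Vibration, Voltage, Wear}.
Comparing with the claimed set, Torque is missing.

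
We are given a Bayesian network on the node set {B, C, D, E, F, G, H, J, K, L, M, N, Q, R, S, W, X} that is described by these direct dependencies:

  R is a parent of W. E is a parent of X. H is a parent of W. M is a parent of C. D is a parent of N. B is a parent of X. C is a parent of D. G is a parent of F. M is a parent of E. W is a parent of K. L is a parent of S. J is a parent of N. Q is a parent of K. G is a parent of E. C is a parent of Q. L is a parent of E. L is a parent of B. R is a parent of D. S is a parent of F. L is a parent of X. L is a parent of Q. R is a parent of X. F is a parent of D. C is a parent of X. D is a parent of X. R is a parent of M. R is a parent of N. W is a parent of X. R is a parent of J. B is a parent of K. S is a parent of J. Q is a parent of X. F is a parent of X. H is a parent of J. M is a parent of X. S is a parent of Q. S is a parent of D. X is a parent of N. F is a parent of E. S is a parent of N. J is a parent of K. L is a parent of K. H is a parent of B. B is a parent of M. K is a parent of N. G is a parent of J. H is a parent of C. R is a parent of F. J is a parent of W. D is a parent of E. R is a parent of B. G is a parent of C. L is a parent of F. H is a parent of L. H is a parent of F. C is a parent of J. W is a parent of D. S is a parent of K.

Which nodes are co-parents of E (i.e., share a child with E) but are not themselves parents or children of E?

Children of E: X.
  X: B, C, D, F, L, M, Q, R, W
Excluding nodes already adjacent to E (D, F, G, L, M, X), the co-parent-only contribution is {B, C, Q, R, W}.

{B, C, Q, R, W}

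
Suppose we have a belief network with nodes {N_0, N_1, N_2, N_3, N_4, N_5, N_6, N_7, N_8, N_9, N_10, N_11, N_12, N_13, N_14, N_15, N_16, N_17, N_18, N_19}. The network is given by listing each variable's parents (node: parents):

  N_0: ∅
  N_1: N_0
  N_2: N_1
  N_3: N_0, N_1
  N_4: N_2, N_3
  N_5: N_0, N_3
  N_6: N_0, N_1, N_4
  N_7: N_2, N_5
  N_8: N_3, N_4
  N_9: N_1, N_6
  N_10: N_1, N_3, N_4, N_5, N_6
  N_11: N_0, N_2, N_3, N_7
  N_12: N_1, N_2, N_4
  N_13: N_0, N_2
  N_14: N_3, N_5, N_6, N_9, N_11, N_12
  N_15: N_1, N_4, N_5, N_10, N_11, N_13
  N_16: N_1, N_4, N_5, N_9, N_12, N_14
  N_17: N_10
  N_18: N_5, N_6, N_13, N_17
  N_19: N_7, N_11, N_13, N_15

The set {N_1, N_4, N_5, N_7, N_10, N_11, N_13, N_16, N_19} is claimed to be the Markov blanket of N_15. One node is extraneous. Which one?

Children of N_15: N_19.
Parents of N_15: N_1, N_4, N_5, N_10, N_11, N_13.
For each child, the remaining parents (spouses of N_15):
  N_19: N_7, N_11, N_13
MB(N_15) = {N_1, N_4, N_5, N_7, N_10, N_11, N_13, N_19}.
N_16 is neither a parent, child, nor co-parent of N_15, so it does not belong.

N_16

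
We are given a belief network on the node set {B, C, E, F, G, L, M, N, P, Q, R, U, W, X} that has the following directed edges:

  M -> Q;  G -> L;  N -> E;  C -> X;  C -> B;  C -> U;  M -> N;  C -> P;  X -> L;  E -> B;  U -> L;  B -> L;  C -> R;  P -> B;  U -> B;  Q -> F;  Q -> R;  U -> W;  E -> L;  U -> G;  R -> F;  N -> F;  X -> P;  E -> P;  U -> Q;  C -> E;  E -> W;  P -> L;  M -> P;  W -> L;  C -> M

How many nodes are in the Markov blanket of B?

Pa(B) = {C, E, P, U}.
Children of B: L.
Other parents of B's children:
  L also has parents E, G, P, U, W, X.
MB(B) = {C, E, G, L, P, U, W, X}, which has 8 nodes.

8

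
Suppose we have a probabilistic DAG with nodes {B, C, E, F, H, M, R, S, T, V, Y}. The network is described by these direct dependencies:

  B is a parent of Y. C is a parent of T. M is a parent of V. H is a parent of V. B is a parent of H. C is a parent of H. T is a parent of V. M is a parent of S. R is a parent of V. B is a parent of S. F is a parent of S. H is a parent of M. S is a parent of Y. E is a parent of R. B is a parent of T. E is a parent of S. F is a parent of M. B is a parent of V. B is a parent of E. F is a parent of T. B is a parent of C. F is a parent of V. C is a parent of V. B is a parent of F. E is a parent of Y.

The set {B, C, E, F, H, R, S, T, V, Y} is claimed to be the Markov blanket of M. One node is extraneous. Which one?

M has parents F, H.
M's children: S, V.
Co-parents of M (other parents of its children):
  S's other parents are B, E, F.
  V's other parents are B, C, F, H, R, T.
MB(M) = {B, C, E, F, H, R, S, T, V}.
Y is neither a parent, child, nor co-parent of M, so it does not belong.

Y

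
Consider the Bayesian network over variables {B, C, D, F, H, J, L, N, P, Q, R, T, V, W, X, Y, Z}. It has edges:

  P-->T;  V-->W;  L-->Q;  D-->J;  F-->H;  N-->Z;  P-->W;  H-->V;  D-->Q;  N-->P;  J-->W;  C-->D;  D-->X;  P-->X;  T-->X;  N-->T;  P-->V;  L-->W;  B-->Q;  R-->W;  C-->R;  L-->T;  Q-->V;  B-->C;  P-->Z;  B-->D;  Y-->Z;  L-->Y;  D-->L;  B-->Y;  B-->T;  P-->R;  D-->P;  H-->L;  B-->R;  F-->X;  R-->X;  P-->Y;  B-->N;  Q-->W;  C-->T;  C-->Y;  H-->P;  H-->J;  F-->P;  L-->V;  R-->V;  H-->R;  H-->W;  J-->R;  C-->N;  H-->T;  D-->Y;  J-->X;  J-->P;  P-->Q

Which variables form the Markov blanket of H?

{B, C, D, F, J, L, N, P, Q, R, T, V, W}

Parents of H: F.
H has children J, L, P, R, T, V, W.
Parents of each child, excluding H:
  parents(J) \ {H} = {D}.
  L also has parent D.
  parents(P) \ {H} = {D, F, J, N}.
  R also has parents B, C, J, P.
  T's other parents are B, C, L, N, P.
  parents(V) \ {H} = {L, P, Q, R}.
  parents(W) \ {H} = {J, L, P, Q, R, V}.
So the Markov blanket of H is {B, C, D, F, J, L, N, P, Q, R, T, V, W}.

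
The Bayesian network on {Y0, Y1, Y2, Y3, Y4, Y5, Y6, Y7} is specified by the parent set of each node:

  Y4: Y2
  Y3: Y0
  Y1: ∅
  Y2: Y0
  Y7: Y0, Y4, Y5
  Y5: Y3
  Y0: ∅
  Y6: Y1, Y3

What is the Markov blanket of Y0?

By definition, MB(Y0) is built from Y0's parents, Y0's children, and the co-parents of Y0.
Parents of Y0: none.
Ch(Y0) = {Y2, Y3, Y7}.
Parents of each child, excluding Y0:
  Y2 has no other parent.
  Y3: no additional parents.
  Y7's other parents are Y4, Y5.
Union: {} ∪ {Y2, Y3, Y7} ∪ {Y4, Y5} = {Y2, Y3, Y4, Y5, Y7}.

{Y2, Y3, Y4, Y5, Y7}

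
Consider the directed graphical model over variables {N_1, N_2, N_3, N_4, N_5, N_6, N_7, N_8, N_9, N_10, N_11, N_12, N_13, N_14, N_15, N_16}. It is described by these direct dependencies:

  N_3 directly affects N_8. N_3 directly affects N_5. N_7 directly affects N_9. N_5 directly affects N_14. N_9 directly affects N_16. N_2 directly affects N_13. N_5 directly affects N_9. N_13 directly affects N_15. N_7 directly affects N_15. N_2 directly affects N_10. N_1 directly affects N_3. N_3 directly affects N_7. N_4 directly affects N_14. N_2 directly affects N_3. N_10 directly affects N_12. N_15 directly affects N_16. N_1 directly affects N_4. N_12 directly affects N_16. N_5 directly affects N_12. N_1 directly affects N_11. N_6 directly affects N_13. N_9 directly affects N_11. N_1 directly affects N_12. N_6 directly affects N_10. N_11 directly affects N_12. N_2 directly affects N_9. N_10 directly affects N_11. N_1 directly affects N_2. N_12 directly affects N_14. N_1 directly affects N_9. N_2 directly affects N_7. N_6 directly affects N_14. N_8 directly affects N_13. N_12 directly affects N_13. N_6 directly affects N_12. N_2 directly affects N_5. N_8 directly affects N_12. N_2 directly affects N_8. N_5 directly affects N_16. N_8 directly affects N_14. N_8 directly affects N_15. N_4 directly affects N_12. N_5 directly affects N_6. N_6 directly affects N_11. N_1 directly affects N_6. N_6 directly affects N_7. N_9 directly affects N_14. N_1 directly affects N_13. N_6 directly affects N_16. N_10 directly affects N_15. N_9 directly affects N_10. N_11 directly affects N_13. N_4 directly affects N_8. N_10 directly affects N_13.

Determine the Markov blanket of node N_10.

Recall MB(v) = parents ∪ children ∪ spouses, where spouses are the other parents of v's children.
N_10 has children N_11, N_12, N_13, N_15.
N_10 has parents N_2, N_6, N_9.
Parents of each child, excluding N_10:
  parents(N_11) \ {N_10} = {N_1, N_6, N_9}.
  N_12 also has parents N_1, N_4, N_5, N_6, N_8, N_11.
  N_13's other parents are N_1, N_2, N_6, N_8, N_11, N_12.
  N_15's other parents are N_7, N_8, N_13.
MB(N_10) = {N_1, N_2, N_4, N_5, N_6, N_7, N_8, N_9, N_11, N_12, N_13, N_15}.

{N_1, N_2, N_4, N_5, N_6, N_7, N_8, N_9, N_11, N_12, N_13, N_15}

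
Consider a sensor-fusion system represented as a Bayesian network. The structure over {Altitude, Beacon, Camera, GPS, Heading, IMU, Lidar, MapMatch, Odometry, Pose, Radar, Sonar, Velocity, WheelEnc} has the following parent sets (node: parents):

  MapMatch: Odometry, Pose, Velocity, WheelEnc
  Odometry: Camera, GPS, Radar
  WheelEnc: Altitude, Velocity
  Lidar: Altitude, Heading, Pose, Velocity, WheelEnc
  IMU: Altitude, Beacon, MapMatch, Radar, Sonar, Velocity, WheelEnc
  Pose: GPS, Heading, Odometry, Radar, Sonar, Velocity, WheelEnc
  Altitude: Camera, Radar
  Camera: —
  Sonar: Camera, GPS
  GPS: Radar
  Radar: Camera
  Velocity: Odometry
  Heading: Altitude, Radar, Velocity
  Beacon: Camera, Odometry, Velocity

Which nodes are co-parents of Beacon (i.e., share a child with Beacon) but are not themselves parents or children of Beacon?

Children of Beacon: IMU.
  IMU: Altitude, MapMatch, Radar, Sonar, Velocity, WheelEnc
Excluding nodes already adjacent to Beacon (Camera, IMU, Odometry, Velocity), the co-parent-only contribution is {Altitude, MapMatch, Radar, Sonar, WheelEnc}.

{Altitude, MapMatch, Radar, Sonar, WheelEnc}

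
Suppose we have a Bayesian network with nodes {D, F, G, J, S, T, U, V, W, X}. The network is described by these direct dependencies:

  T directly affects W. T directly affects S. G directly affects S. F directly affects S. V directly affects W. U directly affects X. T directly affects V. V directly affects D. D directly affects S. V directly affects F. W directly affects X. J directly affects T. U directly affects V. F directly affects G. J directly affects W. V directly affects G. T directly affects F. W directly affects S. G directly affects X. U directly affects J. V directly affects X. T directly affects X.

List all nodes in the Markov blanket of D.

D has child S.
D's parents: V.
Parents of each child, excluding D:
  S: F, G, T, W
Union: {V} ∪ {S} ∪ {F, G, T, W} = {F, G, S, T, V, W}.

{F, G, S, T, V, W}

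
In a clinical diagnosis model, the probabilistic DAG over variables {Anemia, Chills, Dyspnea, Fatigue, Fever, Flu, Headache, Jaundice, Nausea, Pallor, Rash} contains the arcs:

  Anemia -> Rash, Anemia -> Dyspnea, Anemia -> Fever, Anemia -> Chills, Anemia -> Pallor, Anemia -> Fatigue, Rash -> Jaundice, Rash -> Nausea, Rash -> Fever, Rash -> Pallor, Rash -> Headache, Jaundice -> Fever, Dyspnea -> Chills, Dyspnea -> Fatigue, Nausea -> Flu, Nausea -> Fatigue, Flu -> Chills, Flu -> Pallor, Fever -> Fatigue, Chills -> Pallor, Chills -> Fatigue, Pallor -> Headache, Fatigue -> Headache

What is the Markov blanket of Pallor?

{Anemia, Chills, Fatigue, Flu, Headache, Rash}

Pa(Pallor) = {Anemia, Chills, Flu, Rash}.
Pallor's children: Headache.
Co-parents of Pallor (other parents of its children):
  Headache also has parents Fatigue, Rash.
Taking the union gives {Anemia, Chills, Fatigue, Flu, Headache, Rash}.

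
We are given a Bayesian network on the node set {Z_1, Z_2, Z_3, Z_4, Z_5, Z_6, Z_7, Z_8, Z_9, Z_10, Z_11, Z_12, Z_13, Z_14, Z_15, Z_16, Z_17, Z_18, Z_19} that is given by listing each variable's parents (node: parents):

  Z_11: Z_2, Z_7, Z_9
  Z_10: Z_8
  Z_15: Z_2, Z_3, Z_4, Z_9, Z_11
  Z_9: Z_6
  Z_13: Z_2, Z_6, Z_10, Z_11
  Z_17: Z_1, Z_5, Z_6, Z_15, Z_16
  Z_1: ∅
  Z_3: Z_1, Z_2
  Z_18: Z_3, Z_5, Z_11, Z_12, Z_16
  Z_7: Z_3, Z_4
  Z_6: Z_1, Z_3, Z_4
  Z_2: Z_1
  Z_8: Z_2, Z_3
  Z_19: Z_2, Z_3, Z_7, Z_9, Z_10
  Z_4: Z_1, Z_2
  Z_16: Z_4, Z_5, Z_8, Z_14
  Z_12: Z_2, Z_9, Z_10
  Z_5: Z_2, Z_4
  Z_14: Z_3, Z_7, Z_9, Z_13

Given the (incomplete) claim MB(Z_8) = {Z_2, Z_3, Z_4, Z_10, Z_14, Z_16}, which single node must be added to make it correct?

Z_8's parents: Z_2, Z_3.
Z_8's children: Z_10, Z_16.
Other parents of Z_8's children:
  Z_10: no additional parents.
  Z_16's other parents are Z_4, Z_5, Z_14.
MB(Z_8) = {Z_2, Z_3, Z_4, Z_5, Z_10, Z_14, Z_16}.
Comparing with the claimed set, Z_5 is missing.

Z_5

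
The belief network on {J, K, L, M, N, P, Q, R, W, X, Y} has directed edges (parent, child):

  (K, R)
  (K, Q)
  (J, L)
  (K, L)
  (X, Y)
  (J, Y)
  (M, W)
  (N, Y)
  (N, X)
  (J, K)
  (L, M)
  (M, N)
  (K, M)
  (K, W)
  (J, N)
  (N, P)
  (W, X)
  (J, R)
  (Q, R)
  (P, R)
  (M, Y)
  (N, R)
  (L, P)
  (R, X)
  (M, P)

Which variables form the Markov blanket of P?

{J, K, L, M, N, Q, R}

P's parents: L, M, N.
P has child R.
Parents of each child, excluding P:
  parents(R) \ {P} = {J, K, N, Q}.
Union: {L, M, N} ∪ {R} ∪ {J, K, N, Q} = {J, K, L, M, N, Q, R}.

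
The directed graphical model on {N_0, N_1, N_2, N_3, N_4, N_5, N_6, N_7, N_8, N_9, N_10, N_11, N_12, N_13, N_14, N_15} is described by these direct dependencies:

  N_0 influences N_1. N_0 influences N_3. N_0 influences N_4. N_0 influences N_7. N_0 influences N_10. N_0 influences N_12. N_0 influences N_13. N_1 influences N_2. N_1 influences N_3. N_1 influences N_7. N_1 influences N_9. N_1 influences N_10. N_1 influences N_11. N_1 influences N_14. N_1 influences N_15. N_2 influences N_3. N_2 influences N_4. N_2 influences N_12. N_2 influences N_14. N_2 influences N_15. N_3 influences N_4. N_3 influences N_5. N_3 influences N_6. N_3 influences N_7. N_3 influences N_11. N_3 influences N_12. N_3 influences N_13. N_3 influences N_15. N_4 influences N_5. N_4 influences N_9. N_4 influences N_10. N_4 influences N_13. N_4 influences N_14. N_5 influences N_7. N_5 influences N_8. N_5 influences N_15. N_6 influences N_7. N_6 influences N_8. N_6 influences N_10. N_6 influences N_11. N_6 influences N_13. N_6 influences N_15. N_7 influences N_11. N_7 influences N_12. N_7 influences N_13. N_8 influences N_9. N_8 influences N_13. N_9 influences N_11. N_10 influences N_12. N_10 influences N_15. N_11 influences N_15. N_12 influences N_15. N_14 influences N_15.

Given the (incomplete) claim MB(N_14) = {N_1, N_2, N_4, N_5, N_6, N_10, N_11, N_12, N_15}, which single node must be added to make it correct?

N_3

A node's Markov blanket = Pa ∪ Ch ∪ (parents of Ch other than the node itself).
N_14 has parents N_1, N_2, N_4.
Ch(N_14) = {N_15}.
Parents of each child, excluding N_14:
  N_15: N_1, N_2, N_3, N_5, N_6, N_10, N_11, N_12
MB(N_14) = {N_1, N_2, N_3, N_4, N_5, N_6, N_10, N_11, N_12, N_15}.
Comparing with the claimed set, N_3 is missing.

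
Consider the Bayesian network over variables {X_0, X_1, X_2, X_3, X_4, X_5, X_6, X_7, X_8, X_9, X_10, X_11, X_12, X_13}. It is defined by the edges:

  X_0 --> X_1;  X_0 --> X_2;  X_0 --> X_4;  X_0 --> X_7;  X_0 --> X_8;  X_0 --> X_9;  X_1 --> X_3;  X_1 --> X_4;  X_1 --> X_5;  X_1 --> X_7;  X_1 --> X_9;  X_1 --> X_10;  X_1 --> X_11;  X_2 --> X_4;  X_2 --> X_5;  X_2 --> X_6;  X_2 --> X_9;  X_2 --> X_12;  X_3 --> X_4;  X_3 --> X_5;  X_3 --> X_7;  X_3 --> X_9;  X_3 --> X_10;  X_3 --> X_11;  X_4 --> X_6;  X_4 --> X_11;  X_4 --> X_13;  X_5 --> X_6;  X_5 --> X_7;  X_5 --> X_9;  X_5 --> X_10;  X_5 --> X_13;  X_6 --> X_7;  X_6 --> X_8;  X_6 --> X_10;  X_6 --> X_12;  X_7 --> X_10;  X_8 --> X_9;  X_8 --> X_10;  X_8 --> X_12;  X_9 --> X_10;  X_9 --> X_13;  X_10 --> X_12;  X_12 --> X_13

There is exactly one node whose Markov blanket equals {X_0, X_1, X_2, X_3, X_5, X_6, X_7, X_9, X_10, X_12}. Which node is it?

X_8

The target node must have every member of {X_0, X_1, X_2, X_3, X_5, X_6, X_7, X_9, X_10, X_12} as a parent, child, or co-parent, and no others.
Parents of X_8: X_0, X_6; children: X_9, X_10, X_12; co-parents: X_0, X_1, X_2, X_3, X_5, X_6, X_7, X_9, X_10.
These exactly cover the given set, so the node is X_8.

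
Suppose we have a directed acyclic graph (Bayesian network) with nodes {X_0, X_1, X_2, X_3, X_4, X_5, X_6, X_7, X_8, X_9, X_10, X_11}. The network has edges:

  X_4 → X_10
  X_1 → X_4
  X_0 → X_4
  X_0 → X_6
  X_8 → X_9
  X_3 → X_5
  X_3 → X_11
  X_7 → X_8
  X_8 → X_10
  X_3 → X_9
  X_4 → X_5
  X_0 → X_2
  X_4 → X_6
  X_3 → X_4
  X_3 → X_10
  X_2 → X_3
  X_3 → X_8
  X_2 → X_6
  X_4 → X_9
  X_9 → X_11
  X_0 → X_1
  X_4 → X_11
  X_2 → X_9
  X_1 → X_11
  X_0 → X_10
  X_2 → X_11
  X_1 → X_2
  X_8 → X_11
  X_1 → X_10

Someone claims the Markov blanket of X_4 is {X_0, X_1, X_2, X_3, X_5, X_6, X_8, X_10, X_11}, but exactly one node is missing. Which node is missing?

X_9

By definition, MB(X_4) is built from X_4's parents, X_4's children, and the co-parents of X_4.
X_4 has parents X_0, X_1, X_3.
X_4's children: X_5, X_6, X_9, X_10, X_11.
Parents of each child, excluding X_4:
  X_5's other parent is X_3.
  X_6's other parents are X_0, X_2.
  X_9 also has parents X_2, X_3, X_8.
  X_10 also has parents X_0, X_1, X_3, X_8.
  parents(X_11) \ {X_4} = {X_1, X_2, X_3, X_8, X_9}.
MB(X_4) = {X_0, X_1, X_2, X_3, X_5, X_6, X_8, X_9, X_10, X_11}.
Comparing with the claimed set, X_9 is missing.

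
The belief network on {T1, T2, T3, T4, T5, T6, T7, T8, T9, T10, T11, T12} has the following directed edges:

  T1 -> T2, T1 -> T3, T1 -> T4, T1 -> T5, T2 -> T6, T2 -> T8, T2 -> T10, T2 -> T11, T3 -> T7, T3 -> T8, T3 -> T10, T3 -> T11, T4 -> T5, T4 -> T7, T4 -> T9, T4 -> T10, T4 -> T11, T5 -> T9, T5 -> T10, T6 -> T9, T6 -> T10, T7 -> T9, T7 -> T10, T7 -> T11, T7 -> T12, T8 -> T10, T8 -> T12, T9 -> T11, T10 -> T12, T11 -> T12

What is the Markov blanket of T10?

A node's Markov blanket = Pa ∪ Ch ∪ (parents of Ch other than the node itself).
Pa(T10) = {T2, T3, T4, T5, T6, T7, T8}.
T10 has child T12.
For each child, the remaining parents (spouses of T10):
  T12: T7, T8, T11
So the Markov blanket of T10 is {T2, T3, T4, T5, T6, T7, T8, T11, T12}.

{T2, T3, T4, T5, T6, T7, T8, T11, T12}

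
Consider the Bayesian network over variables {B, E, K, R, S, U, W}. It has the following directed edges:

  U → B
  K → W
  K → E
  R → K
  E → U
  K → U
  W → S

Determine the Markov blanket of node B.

A node's Markov blanket = Pa ∪ Ch ∪ (parents of Ch other than the node itself).
B's parents: U.
Ch(B) = {}.
With no children, B has no spouses; the co-parent set is empty.
So the Markov blanket of B is {U}.

{U}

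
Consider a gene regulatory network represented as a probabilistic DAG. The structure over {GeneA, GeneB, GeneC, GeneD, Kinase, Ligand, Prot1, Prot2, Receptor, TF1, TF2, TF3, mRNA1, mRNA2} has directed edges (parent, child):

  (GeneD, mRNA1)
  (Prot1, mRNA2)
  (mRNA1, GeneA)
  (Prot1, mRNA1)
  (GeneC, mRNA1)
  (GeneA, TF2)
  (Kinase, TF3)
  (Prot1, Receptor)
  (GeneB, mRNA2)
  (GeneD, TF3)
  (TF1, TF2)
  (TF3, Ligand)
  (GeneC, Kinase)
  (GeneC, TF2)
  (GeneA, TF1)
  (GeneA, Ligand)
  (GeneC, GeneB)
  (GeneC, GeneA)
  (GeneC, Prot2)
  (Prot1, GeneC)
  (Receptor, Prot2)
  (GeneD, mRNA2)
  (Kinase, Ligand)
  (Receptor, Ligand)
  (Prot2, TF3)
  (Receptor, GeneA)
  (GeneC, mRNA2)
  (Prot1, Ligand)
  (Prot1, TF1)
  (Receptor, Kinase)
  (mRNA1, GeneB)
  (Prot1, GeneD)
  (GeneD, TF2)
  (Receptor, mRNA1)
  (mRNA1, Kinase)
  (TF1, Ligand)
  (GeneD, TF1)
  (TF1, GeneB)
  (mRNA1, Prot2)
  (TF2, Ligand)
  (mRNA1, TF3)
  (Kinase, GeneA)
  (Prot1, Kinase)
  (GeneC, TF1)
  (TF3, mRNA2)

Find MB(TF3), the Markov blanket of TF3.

TF3's children: Ligand, mRNA2.
TF3 has parents GeneD, Kinase, Prot2, mRNA1.
For each child, the remaining parents (spouses of TF3):
  Ligand: GeneA, Kinase, Prot1, Receptor, TF1, TF2
  mRNA2: GeneB, GeneC, GeneD, Prot1
MB(TF3) = {GeneA, GeneB, GeneC, GeneD, Kinase, Ligand, Prot1, Prot2, Receptor, TF1, TF2, mRNA1, mRNA2}.

{GeneA, GeneB, GeneC, GeneD, Kinase, Ligand, Prot1, Prot2, Receptor, TF1, TF2, mRNA1, mRNA2}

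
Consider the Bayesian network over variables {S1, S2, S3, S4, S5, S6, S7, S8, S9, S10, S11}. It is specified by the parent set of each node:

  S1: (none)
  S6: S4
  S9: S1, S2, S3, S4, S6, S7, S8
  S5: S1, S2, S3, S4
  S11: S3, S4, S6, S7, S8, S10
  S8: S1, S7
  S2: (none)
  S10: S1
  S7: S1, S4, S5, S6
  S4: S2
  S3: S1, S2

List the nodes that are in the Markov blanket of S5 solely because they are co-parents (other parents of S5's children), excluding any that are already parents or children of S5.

Children of S5: S7.
  parents(S7) \ {S5} = {S1, S4, S6}.
Excluding nodes already adjacent to S5 (S1, S2, S3, S4, S7), the co-parent-only contribution is {S6}.

{S6}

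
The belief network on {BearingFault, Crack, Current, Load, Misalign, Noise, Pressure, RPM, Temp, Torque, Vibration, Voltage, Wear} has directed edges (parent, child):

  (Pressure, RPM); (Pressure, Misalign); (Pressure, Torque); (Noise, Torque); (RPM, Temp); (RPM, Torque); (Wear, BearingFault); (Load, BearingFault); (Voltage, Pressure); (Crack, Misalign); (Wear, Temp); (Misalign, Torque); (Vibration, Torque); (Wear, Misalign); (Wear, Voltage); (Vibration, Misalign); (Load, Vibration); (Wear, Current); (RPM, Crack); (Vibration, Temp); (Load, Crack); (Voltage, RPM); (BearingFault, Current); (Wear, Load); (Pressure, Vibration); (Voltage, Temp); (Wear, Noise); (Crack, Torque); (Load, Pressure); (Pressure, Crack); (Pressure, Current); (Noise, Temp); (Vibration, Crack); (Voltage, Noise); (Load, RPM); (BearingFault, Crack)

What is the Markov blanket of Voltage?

The Markov blanket of a node is its parents, its children, and the other parents of its children.
Children of Voltage: Noise, Pressure, RPM, Temp.
Voltage's parents: Wear.
Other parents of Voltage's children:
  Noise also has parent Wear.
  Pressure's other parent is Load.
  RPM's other parents are Load, Pressure.
  Temp also has parents Noise, RPM, Vibration, Wear.
Union: {Wear} ∪ {Noise, Pressure, RPM, Temp} ∪ {Load, Noise, Pressure, RPM, Vibration, Wear} = {Load, Noise, Pressure, RPM, Temp, Vibration, Wear}.

{Load, Noise, Pressure, RPM, Temp, Vibration, Wear}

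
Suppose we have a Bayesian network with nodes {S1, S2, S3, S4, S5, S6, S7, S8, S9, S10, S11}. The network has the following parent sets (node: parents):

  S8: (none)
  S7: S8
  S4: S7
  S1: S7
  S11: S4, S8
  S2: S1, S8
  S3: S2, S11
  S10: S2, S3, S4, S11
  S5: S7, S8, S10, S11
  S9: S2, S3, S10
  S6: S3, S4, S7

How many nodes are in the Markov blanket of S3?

7

Recall MB(v) = parents ∪ children ∪ spouses, where spouses are the other parents of v's children.
S3 has parents S2, S11.
Ch(S3) = {S6, S9, S10}.
For each child, the remaining parents (spouses of S3):
  S10: S2, S4, S11
  S9: S2, S10
  S6: S4, S7
MB(S3) = {S2, S4, S6, S7, S9, S10, S11}, which has 7 nodes.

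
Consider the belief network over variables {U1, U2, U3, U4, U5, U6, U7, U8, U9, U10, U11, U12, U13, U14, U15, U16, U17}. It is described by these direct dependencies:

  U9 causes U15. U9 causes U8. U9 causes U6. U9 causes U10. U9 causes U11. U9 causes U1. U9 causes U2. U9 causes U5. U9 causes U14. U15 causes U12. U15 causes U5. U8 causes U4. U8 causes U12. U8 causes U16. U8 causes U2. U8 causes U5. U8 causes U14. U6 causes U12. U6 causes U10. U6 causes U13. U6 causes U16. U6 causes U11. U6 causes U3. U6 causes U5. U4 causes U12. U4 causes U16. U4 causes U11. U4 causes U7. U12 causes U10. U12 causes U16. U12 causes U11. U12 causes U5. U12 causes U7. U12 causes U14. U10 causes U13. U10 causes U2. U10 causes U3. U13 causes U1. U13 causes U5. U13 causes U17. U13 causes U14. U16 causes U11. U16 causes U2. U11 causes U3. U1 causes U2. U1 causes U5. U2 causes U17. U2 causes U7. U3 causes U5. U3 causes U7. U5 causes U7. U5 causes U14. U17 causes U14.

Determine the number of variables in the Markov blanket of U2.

12

U2 has parents U1, U8, U9, U10, U16.
U2 has children U7, U17.
Co-parents of U2 (other parents of its children):
  U17: U13
  U7: U3, U4, U5, U12
MB(U2) = {U1, U3, U4, U5, U7, U8, U9, U10, U12, U13, U16, U17}, which has 12 nodes.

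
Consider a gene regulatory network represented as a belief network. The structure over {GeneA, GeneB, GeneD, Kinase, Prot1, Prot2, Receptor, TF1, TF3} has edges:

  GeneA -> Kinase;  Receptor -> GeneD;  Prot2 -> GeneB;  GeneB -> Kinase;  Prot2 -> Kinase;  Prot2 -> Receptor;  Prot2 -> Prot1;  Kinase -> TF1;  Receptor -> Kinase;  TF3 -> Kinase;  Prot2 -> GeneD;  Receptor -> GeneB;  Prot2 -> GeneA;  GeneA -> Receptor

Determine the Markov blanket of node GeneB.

{GeneA, Kinase, Prot2, Receptor, TF3}

Parents of GeneB: Prot2, Receptor.
Ch(GeneB) = {Kinase}.
For each child, the remaining parents (spouses of GeneB):
  Kinase's other parents are GeneA, Prot2, Receptor, TF3.
So the Markov blanket of GeneB is {GeneA, Kinase, Prot2, Receptor, TF3}.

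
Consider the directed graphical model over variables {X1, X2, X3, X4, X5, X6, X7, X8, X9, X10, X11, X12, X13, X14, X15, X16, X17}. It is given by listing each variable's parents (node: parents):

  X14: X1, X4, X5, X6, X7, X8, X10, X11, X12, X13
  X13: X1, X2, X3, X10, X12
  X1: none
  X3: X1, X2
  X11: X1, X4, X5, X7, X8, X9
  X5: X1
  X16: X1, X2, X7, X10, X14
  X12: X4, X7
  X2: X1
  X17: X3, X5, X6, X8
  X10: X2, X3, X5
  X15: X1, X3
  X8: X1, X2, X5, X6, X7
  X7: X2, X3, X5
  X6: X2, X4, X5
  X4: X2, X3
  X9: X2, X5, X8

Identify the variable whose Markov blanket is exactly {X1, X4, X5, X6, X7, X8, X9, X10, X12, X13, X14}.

X11

The target node must have every member of {X1, X4, X5, X6, X7, X8, X9, X10, X12, X13, X14} as a parent, child, or co-parent, and no others.
Parents of X11: X1, X4, X5, X7, X8, X9; children: X14; co-parents: X1, X4, X5, X6, X7, X8, X10, X12, X13.
These exactly cover the given set, so the node is X11.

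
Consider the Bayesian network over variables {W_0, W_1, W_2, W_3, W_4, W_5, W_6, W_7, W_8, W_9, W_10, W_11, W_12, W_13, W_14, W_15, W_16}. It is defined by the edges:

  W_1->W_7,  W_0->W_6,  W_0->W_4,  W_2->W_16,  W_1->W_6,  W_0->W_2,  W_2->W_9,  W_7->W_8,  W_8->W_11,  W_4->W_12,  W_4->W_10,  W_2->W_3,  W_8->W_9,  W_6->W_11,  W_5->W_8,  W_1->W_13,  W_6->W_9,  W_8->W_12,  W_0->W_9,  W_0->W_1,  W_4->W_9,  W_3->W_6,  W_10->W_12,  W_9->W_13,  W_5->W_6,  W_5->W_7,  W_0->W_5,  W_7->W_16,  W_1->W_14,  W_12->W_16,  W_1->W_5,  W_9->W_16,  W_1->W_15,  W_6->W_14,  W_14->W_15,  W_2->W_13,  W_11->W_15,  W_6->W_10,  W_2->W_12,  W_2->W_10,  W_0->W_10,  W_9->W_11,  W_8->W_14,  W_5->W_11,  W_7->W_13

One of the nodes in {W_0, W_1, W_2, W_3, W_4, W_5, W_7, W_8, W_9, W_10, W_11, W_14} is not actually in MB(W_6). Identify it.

The Markov blanket of a node is its parents, its children, and the other parents of its children.
W_6's parents: W_0, W_1, W_3, W_5.
Children of W_6: W_9, W_10, W_11, W_14.
Parents of each child, excluding W_6:
  W_9: W_0, W_2, W_4, W_8
  W_10: W_0, W_2, W_4
  W_11: W_5, W_8, W_9
  W_14: W_1, W_8
MB(W_6) = {W_0, W_1, W_2, W_3, W_4, W_5, W_8, W_9, W_10, W_11, W_14}.
W_7 is neither a parent, child, nor co-parent of W_6, so it does not belong.

W_7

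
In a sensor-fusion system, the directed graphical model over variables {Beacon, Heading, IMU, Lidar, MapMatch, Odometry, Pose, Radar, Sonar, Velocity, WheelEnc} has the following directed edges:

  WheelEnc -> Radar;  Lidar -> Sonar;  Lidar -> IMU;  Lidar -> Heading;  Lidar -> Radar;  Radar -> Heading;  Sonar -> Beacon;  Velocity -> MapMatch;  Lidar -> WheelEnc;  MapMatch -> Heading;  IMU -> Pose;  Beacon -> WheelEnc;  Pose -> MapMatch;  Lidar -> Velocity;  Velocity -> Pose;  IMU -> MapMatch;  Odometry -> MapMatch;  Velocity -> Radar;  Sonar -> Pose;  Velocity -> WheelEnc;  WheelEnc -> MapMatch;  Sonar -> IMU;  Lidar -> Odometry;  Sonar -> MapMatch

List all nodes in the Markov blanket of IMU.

{Lidar, MapMatch, Odometry, Pose, Sonar, Velocity, WheelEnc}

Recall MB(v) = parents ∪ children ∪ spouses, where spouses are the other parents of v's children.
Pa(IMU) = {Lidar, Sonar}.
Children of IMU: MapMatch, Pose.
For each child, the remaining parents (spouses of IMU):
  Pose: Sonar, Velocity
  MapMatch: Odometry, Pose, Sonar, Velocity, WheelEnc
Union: {Lidar, Sonar} ∪ {MapMatch, Pose} ∪ {Odometry, Pose, Sonar, Velocity, WheelEnc} = {Lidar, MapMatch, Odometry, Pose, Sonar, Velocity, WheelEnc}.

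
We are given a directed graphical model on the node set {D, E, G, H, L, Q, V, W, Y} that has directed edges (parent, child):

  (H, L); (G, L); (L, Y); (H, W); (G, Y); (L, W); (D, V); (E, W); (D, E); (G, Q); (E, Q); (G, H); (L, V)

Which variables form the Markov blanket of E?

By definition, MB(E) is built from E's parents, E's children, and the co-parents of E.
E has parent D.
E's children: Q, W.
Co-parents of E (other parents of its children):
  Q: G
  W: H, L
MB(E) = {D, G, H, L, Q, W}.

{D, G, H, L, Q, W}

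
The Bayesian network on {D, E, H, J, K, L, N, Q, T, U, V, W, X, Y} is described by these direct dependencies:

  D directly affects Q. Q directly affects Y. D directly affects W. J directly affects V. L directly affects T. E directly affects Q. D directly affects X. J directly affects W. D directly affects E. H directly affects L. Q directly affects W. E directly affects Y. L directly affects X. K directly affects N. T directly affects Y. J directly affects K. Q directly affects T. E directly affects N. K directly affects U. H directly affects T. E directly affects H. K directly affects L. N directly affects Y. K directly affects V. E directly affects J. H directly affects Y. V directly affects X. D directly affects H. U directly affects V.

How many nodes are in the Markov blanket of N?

A node's Markov blanket = Pa ∪ Ch ∪ (parents of Ch other than the node itself).
N has parents E, K.
N has child Y.
For each child, the remaining parents (spouses of N):
  Y also has parents E, H, Q, T.
MB(N) = {E, H, K, Q, T, Y}, which has 6 nodes.

6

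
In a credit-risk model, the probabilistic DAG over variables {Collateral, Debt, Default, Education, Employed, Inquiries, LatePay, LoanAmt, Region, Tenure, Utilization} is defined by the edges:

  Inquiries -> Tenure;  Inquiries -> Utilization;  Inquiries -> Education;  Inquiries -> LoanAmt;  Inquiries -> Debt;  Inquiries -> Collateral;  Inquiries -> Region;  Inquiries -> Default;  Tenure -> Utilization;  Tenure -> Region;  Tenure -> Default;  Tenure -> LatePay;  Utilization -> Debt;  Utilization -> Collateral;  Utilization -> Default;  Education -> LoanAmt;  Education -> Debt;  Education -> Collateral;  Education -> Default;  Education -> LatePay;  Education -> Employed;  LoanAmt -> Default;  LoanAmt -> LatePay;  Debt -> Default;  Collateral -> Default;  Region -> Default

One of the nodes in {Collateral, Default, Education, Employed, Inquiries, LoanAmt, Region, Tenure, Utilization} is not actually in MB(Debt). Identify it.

The Markov blanket of a node is its parents, its children, and the other parents of its children.
Parents of Debt: Education, Inquiries, Utilization.
Children of Debt: Default.
For each child, the remaining parents (spouses of Debt):
  Default also has parents Collateral, Education, Inquiries, LoanAmt, Region, Tenure, Utilization.
MB(Debt) = {Collateral, Default, Education, Inquiries, LoanAmt, Region, Tenure, Utilization}.
Employed is neither a parent, child, nor co-parent of Debt, so it does not belong.

Employed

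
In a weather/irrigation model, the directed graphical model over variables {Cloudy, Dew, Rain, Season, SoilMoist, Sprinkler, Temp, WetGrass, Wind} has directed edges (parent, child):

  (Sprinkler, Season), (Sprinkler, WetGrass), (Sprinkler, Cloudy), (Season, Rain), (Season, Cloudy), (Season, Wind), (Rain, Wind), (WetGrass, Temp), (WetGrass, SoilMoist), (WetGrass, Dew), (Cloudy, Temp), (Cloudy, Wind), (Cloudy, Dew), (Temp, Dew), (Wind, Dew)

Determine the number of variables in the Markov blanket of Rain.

The Markov blanket of a node is its parents, its children, and the other parents of its children.
Rain has parent Season.
Children of Rain: Wind.
For each child, the remaining parents (spouses of Rain):
  Wind: Cloudy, Season
MB(Rain) = {Cloudy, Season, Wind}, which has 3 nodes.

3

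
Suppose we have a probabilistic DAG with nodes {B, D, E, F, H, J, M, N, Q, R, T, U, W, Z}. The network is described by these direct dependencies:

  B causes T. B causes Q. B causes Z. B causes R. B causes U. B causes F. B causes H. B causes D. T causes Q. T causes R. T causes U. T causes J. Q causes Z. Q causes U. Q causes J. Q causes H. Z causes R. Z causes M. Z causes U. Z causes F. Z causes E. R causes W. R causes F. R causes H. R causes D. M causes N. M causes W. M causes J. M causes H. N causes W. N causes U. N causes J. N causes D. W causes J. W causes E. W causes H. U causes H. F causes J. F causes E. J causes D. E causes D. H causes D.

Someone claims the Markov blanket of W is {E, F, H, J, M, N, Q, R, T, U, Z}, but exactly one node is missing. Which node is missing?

W's parents: M, N, R.
W has children E, H, J.
Parents of each child, excluding W:
  J also has parents F, M, N, Q, T.
  E's other parents are F, Z.
  H's other parents are B, M, Q, R, U.
MB(W) = {B, E, F, H, J, M, N, Q, R, T, U, Z}.
Comparing with the claimed set, B is missing.

B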